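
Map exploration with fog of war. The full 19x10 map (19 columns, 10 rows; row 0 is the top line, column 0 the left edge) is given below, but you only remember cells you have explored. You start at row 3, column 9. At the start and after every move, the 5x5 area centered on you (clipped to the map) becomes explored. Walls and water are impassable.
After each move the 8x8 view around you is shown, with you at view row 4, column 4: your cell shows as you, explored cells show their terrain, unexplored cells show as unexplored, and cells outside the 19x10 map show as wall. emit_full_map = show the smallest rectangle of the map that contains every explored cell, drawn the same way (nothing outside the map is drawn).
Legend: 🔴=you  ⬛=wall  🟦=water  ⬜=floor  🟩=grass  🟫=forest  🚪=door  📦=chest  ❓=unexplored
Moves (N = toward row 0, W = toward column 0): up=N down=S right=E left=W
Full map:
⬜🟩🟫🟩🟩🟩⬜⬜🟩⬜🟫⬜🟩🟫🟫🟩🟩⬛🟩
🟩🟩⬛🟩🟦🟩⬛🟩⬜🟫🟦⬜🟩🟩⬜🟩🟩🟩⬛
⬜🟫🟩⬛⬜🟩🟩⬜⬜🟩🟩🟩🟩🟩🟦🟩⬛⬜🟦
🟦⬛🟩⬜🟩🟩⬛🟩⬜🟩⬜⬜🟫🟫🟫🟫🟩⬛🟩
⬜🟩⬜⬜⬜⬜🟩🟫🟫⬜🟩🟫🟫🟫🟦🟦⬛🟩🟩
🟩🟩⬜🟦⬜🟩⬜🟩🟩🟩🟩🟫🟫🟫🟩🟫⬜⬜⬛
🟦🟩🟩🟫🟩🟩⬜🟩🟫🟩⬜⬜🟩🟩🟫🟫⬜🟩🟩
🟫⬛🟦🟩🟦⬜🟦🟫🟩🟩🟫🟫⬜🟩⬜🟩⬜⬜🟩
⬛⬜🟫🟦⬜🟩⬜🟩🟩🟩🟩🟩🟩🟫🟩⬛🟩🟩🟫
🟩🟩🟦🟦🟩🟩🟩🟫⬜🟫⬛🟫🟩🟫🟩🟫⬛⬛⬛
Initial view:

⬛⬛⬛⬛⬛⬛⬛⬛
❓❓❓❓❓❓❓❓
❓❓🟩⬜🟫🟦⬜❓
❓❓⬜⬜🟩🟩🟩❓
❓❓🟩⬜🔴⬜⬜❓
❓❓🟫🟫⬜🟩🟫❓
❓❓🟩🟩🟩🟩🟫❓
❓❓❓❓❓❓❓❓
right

⬛⬛⬛⬛⬛⬛⬛⬛
❓❓❓❓❓❓❓❓
❓🟩⬜🟫🟦⬜🟩❓
❓⬜⬜🟩🟩🟩🟩❓
❓🟩⬜🟩🔴⬜🟫❓
❓🟫🟫⬜🟩🟫🟫❓
❓🟩🟩🟩🟩🟫🟫❓
❓❓❓❓❓❓❓❓

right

⬛⬛⬛⬛⬛⬛⬛⬛
❓❓❓❓❓❓❓❓
🟩⬜🟫🟦⬜🟩🟩❓
⬜⬜🟩🟩🟩🟩🟩❓
🟩⬜🟩⬜🔴🟫🟫❓
🟫🟫⬜🟩🟫🟫🟫❓
🟩🟩🟩🟩🟫🟫🟫❓
❓❓❓❓❓❓❓❓

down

❓❓❓❓❓❓❓❓
🟩⬜🟫🟦⬜🟩🟩❓
⬜⬜🟩🟩🟩🟩🟩❓
🟩⬜🟩⬜⬜🟫🟫❓
🟫🟫⬜🟩🔴🟫🟫❓
🟩🟩🟩🟩🟫🟫🟫❓
❓❓🟩⬜⬜🟩🟩❓
❓❓❓❓❓❓❓❓

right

❓❓❓❓❓❓❓❓
⬜🟫🟦⬜🟩🟩❓❓
⬜🟩🟩🟩🟩🟩🟦❓
⬜🟩⬜⬜🟫🟫🟫❓
🟫⬜🟩🟫🔴🟫🟦❓
🟩🟩🟩🟫🟫🟫🟩❓
❓🟩⬜⬜🟩🟩🟫❓
❓❓❓❓❓❓❓❓

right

❓❓❓❓❓❓❓❓
🟫🟦⬜🟩🟩❓❓❓
🟩🟩🟩🟩🟩🟦🟩❓
🟩⬜⬜🟫🟫🟫🟫❓
⬜🟩🟫🟫🔴🟦🟦❓
🟩🟩🟫🟫🟫🟩🟫❓
🟩⬜⬜🟩🟩🟫🟫❓
❓❓❓❓❓❓❓❓

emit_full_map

🟩⬜🟫🟦⬜🟩🟩❓❓
⬜⬜🟩🟩🟩🟩🟩🟦🟩
🟩⬜🟩⬜⬜🟫🟫🟫🟫
🟫🟫⬜🟩🟫🟫🔴🟦🟦
🟩🟩🟩🟩🟫🟫🟫🟩🟫
❓❓🟩⬜⬜🟩🟩🟫🟫

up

⬛⬛⬛⬛⬛⬛⬛⬛
❓❓❓❓❓❓❓❓
🟫🟦⬜🟩🟩⬜🟩❓
🟩🟩🟩🟩🟩🟦🟩❓
🟩⬜⬜🟫🔴🟫🟫❓
⬜🟩🟫🟫🟫🟦🟦❓
🟩🟩🟫🟫🟫🟩🟫❓
🟩⬜⬜🟩🟩🟫🟫❓

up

⬛⬛⬛⬛⬛⬛⬛⬛
⬛⬛⬛⬛⬛⬛⬛⬛
❓❓⬜🟩🟫🟫🟩❓
🟫🟦⬜🟩🟩⬜🟩❓
🟩🟩🟩🟩🔴🟦🟩❓
🟩⬜⬜🟫🟫🟫🟫❓
⬜🟩🟫🟫🟫🟦🟦❓
🟩🟩🟫🟫🟫🟩🟫❓

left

⬛⬛⬛⬛⬛⬛⬛⬛
⬛⬛⬛⬛⬛⬛⬛⬛
❓❓🟫⬜🟩🟫🟫🟩
⬜🟫🟦⬜🟩🟩⬜🟩
⬜🟩🟩🟩🔴🟩🟦🟩
⬜🟩⬜⬜🟫🟫🟫🟫
🟫⬜🟩🟫🟫🟫🟦🟦
🟩🟩🟩🟫🟫🟫🟩🟫

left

⬛⬛⬛⬛⬛⬛⬛⬛
⬛⬛⬛⬛⬛⬛⬛⬛
❓❓⬜🟫⬜🟩🟫🟫
🟩⬜🟫🟦⬜🟩🟩⬜
⬜⬜🟩🟩🔴🟩🟩🟦
🟩⬜🟩⬜⬜🟫🟫🟫
🟫🟫⬜🟩🟫🟫🟫🟦
🟩🟩🟩🟩🟫🟫🟫🟩

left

⬛⬛⬛⬛⬛⬛⬛⬛
⬛⬛⬛⬛⬛⬛⬛⬛
❓❓🟩⬜🟫⬜🟩🟫
❓🟩⬜🟫🟦⬜🟩🟩
❓⬜⬜🟩🔴🟩🟩🟩
❓🟩⬜🟩⬜⬜🟫🟫
❓🟫🟫⬜🟩🟫🟫🟫
❓🟩🟩🟩🟩🟫🟫🟫

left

⬛⬛⬛⬛⬛⬛⬛⬛
⬛⬛⬛⬛⬛⬛⬛⬛
❓❓⬜🟩⬜🟫⬜🟩
❓❓🟩⬜🟫🟦⬜🟩
❓❓⬜⬜🔴🟩🟩🟩
❓❓🟩⬜🟩⬜⬜🟫
❓❓🟫🟫⬜🟩🟫🟫
❓❓🟩🟩🟩🟩🟫🟫

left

⬛⬛⬛⬛⬛⬛⬛⬛
⬛⬛⬛⬛⬛⬛⬛⬛
❓❓⬜⬜🟩⬜🟫⬜
❓❓⬛🟩⬜🟫🟦⬜
❓❓🟩⬜🔴🟩🟩🟩
❓❓⬛🟩⬜🟩⬜⬜
❓❓🟩🟫🟫⬜🟩🟫
❓❓❓🟩🟩🟩🟩🟫

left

⬛⬛⬛⬛⬛⬛⬛⬛
⬛⬛⬛⬛⬛⬛⬛⬛
❓❓🟩⬜⬜🟩⬜🟫
❓❓🟩⬛🟩⬜🟫🟦
❓❓🟩🟩🔴⬜🟩🟩
❓❓🟩⬛🟩⬜🟩⬜
❓❓⬜🟩🟫🟫⬜🟩
❓❓❓❓🟩🟩🟩🟩

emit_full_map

🟩⬜⬜🟩⬜🟫⬜🟩🟫🟫🟩
🟩⬛🟩⬜🟫🟦⬜🟩🟩⬜🟩
🟩🟩🔴⬜🟩🟩🟩🟩🟩🟦🟩
🟩⬛🟩⬜🟩⬜⬜🟫🟫🟫🟫
⬜🟩🟫🟫⬜🟩🟫🟫🟫🟦🟦
❓❓🟩🟩🟩🟩🟫🟫🟫🟩🟫
❓❓❓❓🟩⬜⬜🟩🟩🟫🟫

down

⬛⬛⬛⬛⬛⬛⬛⬛
❓❓🟩⬜⬜🟩⬜🟫
❓❓🟩⬛🟩⬜🟫🟦
❓❓🟩🟩⬜⬜🟩🟩
❓❓🟩⬛🔴⬜🟩⬜
❓❓⬜🟩🟫🟫⬜🟩
❓❓🟩⬜🟩🟩🟩🟩
❓❓❓❓❓❓🟩⬜

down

❓❓🟩⬜⬜🟩⬜🟫
❓❓🟩⬛🟩⬜🟫🟦
❓❓🟩🟩⬜⬜🟩🟩
❓❓🟩⬛🟩⬜🟩⬜
❓❓⬜🟩🔴🟫⬜🟩
❓❓🟩⬜🟩🟩🟩🟩
❓❓🟩⬜🟩🟫🟩⬜
❓❓❓❓❓❓❓❓

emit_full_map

🟩⬜⬜🟩⬜🟫⬜🟩🟫🟫🟩
🟩⬛🟩⬜🟫🟦⬜🟩🟩⬜🟩
🟩🟩⬜⬜🟩🟩🟩🟩🟩🟦🟩
🟩⬛🟩⬜🟩⬜⬜🟫🟫🟫🟫
⬜🟩🔴🟫⬜🟩🟫🟫🟫🟦🟦
🟩⬜🟩🟩🟩🟩🟫🟫🟫🟩🟫
🟩⬜🟩🟫🟩⬜⬜🟩🟩🟫🟫


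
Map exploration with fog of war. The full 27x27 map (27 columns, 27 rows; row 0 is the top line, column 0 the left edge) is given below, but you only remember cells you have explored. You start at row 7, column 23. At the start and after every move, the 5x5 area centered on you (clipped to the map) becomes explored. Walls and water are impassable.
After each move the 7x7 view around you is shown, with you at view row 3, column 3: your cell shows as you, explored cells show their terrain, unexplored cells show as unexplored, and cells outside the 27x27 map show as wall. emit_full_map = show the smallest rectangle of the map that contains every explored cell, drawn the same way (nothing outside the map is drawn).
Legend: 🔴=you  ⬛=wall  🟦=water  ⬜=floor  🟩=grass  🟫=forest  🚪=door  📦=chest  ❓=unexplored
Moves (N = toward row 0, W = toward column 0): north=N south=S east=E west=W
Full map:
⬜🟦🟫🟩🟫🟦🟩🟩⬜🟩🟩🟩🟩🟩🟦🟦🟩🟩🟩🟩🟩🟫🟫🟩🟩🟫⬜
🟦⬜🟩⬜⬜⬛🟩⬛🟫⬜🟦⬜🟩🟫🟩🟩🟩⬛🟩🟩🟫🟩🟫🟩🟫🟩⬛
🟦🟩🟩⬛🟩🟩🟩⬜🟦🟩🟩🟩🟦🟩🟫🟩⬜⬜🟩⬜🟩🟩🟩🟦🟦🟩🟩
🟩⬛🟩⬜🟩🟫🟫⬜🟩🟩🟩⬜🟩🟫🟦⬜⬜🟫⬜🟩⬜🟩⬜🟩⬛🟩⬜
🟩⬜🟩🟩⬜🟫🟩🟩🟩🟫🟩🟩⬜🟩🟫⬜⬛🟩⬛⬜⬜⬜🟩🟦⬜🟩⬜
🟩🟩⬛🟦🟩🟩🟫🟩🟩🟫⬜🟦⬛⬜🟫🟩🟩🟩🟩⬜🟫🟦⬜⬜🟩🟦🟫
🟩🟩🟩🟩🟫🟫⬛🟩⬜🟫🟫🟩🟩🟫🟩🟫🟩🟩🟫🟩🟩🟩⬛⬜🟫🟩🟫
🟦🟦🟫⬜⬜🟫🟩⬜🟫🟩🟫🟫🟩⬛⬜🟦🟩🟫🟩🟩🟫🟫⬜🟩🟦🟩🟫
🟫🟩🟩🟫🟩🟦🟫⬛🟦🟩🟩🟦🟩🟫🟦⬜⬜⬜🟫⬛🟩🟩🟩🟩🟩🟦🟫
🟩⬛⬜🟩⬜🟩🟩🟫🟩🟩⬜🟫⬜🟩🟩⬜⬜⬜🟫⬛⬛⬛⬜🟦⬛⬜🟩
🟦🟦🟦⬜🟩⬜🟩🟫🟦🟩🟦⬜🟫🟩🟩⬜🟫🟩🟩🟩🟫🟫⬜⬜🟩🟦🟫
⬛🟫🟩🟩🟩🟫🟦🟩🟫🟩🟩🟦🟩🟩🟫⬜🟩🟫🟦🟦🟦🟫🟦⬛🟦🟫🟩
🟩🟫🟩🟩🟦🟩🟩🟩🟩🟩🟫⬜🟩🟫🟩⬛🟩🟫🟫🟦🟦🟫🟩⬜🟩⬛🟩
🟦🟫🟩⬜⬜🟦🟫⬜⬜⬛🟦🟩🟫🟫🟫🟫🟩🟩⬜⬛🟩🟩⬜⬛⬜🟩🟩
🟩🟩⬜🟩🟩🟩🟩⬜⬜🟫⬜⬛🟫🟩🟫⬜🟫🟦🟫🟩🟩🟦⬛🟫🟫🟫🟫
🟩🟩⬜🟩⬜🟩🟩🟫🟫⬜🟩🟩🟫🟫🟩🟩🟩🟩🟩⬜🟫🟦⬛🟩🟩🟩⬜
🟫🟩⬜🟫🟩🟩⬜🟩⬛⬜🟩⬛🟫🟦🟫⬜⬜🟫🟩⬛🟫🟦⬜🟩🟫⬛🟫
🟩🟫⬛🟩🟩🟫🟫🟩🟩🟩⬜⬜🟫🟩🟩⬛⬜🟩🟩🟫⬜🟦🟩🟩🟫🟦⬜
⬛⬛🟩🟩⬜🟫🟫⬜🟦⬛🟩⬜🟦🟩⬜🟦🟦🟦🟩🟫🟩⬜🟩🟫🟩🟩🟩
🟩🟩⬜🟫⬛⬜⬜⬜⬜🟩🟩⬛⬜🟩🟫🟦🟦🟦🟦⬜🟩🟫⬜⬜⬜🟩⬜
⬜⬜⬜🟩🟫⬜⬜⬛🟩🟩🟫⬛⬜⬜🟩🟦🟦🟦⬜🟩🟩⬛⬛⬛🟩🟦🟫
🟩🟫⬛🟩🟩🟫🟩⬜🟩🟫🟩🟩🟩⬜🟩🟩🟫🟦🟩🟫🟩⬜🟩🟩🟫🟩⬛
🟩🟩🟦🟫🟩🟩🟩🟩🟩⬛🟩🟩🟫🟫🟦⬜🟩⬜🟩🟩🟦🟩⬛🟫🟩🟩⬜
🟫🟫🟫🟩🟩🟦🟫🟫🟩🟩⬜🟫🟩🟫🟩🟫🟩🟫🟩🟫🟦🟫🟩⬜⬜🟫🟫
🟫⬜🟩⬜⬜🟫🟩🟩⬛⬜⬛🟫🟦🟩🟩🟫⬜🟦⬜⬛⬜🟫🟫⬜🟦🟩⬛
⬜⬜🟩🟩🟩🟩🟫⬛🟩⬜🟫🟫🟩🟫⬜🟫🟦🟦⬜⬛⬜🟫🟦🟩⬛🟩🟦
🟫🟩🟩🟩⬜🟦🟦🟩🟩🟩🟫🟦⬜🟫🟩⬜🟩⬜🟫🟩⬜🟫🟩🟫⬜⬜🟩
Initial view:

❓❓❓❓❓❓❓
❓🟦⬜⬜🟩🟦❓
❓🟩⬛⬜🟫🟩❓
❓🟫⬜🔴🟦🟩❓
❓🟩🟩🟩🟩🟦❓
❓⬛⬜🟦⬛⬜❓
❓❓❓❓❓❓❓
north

❓❓❓❓❓❓❓
❓⬜🟩🟦⬜🟩❓
❓🟦⬜⬜🟩🟦❓
❓🟩⬛🔴🟫🟩❓
❓🟫⬜🟩🟦🟩❓
❓🟩🟩🟩🟩🟦❓
❓⬛⬜🟦⬛⬜❓

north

❓❓❓❓❓❓❓
❓🟩⬜🟩⬛🟩❓
❓⬜🟩🟦⬜🟩❓
❓🟦⬜🔴🟩🟦❓
❓🟩⬛⬜🟫🟩❓
❓🟫⬜🟩🟦🟩❓
❓🟩🟩🟩🟩🟦❓

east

❓❓❓❓❓❓⬛
🟩⬜🟩⬛🟩⬜⬛
⬜🟩🟦⬜🟩⬜⬛
🟦⬜⬜🔴🟦🟫⬛
🟩⬛⬜🟫🟩🟫⬛
🟫⬜🟩🟦🟩🟫⬛
🟩🟩🟩🟩🟦❓⬛

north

❓❓❓❓❓❓⬛
❓🟩🟦🟦🟩🟩⬛
🟩⬜🟩⬛🟩⬜⬛
⬜🟩🟦🔴🟩⬜⬛
🟦⬜⬜🟩🟦🟫⬛
🟩⬛⬜🟫🟩🟫⬛
🟫⬜🟩🟦🟩🟫⬛

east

❓❓❓❓❓⬛⬛
🟩🟦🟦🟩🟩⬛⬛
⬜🟩⬛🟩⬜⬛⬛
🟩🟦⬜🔴⬜⬛⬛
⬜⬜🟩🟦🟫⬛⬛
⬛⬜🟫🟩🟫⬛⬛
⬜🟩🟦🟩🟫⬛⬛

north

❓❓❓❓❓⬛⬛
❓🟩🟫🟩⬛⬛⬛
🟩🟦🟦🟩🟩⬛⬛
⬜🟩⬛🔴⬜⬛⬛
🟩🟦⬜🟩⬜⬛⬛
⬜⬜🟩🟦🟫⬛⬛
⬛⬜🟫🟩🟫⬛⬛

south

❓🟩🟫🟩⬛⬛⬛
🟩🟦🟦🟩🟩⬛⬛
⬜🟩⬛🟩⬜⬛⬛
🟩🟦⬜🔴⬜⬛⬛
⬜⬜🟩🟦🟫⬛⬛
⬛⬜🟫🟩🟫⬛⬛
⬜🟩🟦🟩🟫⬛⬛

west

❓❓🟩🟫🟩⬛⬛
❓🟩🟦🟦🟩🟩⬛
🟩⬜🟩⬛🟩⬜⬛
⬜🟩🟦🔴🟩⬜⬛
🟦⬜⬜🟩🟦🟫⬛
🟩⬛⬜🟫🟩🟫⬛
🟫⬜🟩🟦🟩🟫⬛

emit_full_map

❓❓🟩🟫🟩⬛
❓🟩🟦🟦🟩🟩
🟩⬜🟩⬛🟩⬜
⬜🟩🟦🔴🟩⬜
🟦⬜⬜🟩🟦🟫
🟩⬛⬜🟫🟩🟫
🟫⬜🟩🟦🟩🟫
🟩🟩🟩🟩🟦❓
⬛⬜🟦⬛⬜❓

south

❓🟩🟦🟦🟩🟩⬛
🟩⬜🟩⬛🟩⬜⬛
⬜🟩🟦⬜🟩⬜⬛
🟦⬜⬜🔴🟦🟫⬛
🟩⬛⬜🟫🟩🟫⬛
🟫⬜🟩🟦🟩🟫⬛
🟩🟩🟩🟩🟦❓⬛

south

🟩⬜🟩⬛🟩⬜⬛
⬜🟩🟦⬜🟩⬜⬛
🟦⬜⬜🟩🟦🟫⬛
🟩⬛⬜🔴🟩🟫⬛
🟫⬜🟩🟦🟩🟫⬛
🟩🟩🟩🟩🟦🟫⬛
⬛⬜🟦⬛⬜❓⬛

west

❓🟩⬜🟩⬛🟩⬜
❓⬜🟩🟦⬜🟩⬜
❓🟦⬜⬜🟩🟦🟫
❓🟩⬛🔴🟫🟩🟫
❓🟫⬜🟩🟦🟩🟫
❓🟩🟩🟩🟩🟦🟫
❓⬛⬜🟦⬛⬜❓

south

❓⬜🟩🟦⬜🟩⬜
❓🟦⬜⬜🟩🟦🟫
❓🟩⬛⬜🟫🟩🟫
❓🟫⬜🔴🟦🟩🟫
❓🟩🟩🟩🟩🟦🟫
❓⬛⬜🟦⬛⬜❓
❓❓❓❓❓❓❓

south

❓🟦⬜⬜🟩🟦🟫
❓🟩⬛⬜🟫🟩🟫
❓🟫⬜🟩🟦🟩🟫
❓🟩🟩🔴🟩🟦🟫
❓⬛⬜🟦⬛⬜❓
❓🟫⬜⬜🟩🟦❓
❓❓❓❓❓❓❓

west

❓❓🟦⬜⬜🟩🟦
❓🟩🟩⬛⬜🟫🟩
❓🟫🟫⬜🟩🟦🟩
❓🟩🟩🔴🟩🟩🟦
❓⬛⬛⬜🟦⬛⬜
❓🟫🟫⬜⬜🟩🟦
❓❓❓❓❓❓❓

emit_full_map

❓❓❓🟩🟫🟩⬛
❓❓🟩🟦🟦🟩🟩
❓🟩⬜🟩⬛🟩⬜
❓⬜🟩🟦⬜🟩⬜
❓🟦⬜⬜🟩🟦🟫
🟩🟩⬛⬜🟫🟩🟫
🟫🟫⬜🟩🟦🟩🟫
🟩🟩🔴🟩🟩🟦🟫
⬛⬛⬜🟦⬛⬜❓
🟫🟫⬜⬜🟩🟦❓

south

❓🟩🟩⬛⬜🟫🟩
❓🟫🟫⬜🟩🟦🟩
❓🟩🟩🟩🟩🟩🟦
❓⬛⬛🔴🟦⬛⬜
❓🟫🟫⬜⬜🟩🟦
❓🟦🟫🟦⬛🟦❓
❓❓❓❓❓❓❓

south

❓🟫🟫⬜🟩🟦🟩
❓🟩🟩🟩🟩🟩🟦
❓⬛⬛⬜🟦⬛⬜
❓🟫🟫🔴⬜🟩🟦
❓🟦🟫🟦⬛🟦❓
❓🟦🟫🟩⬜🟩❓
❓❓❓❓❓❓❓

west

❓❓🟫🟫⬜🟩🟦
❓⬛🟩🟩🟩🟩🟩
❓⬛⬛⬛⬜🟦⬛
❓🟩🟫🔴⬜⬜🟩
❓🟦🟦🟫🟦⬛🟦
❓🟦🟦🟫🟩⬜🟩
❓❓❓❓❓❓❓

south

❓⬛🟩🟩🟩🟩🟩
❓⬛⬛⬛⬜🟦⬛
❓🟩🟫🟫⬜⬜🟩
❓🟦🟦🔴🟦⬛🟦
❓🟦🟦🟫🟩⬜🟩
❓⬛🟩🟩⬜⬛❓
❓❓❓❓❓❓❓

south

❓⬛⬛⬛⬜🟦⬛
❓🟩🟫🟫⬜⬜🟩
❓🟦🟦🟫🟦⬛🟦
❓🟦🟦🔴🟩⬜🟩
❓⬛🟩🟩⬜⬛❓
❓🟩🟩🟦⬛🟫❓
❓❓❓❓❓❓❓

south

❓🟩🟫🟫⬜⬜🟩
❓🟦🟦🟫🟦⬛🟦
❓🟦🟦🟫🟩⬜🟩
❓⬛🟩🔴⬜⬛❓
❓🟩🟩🟦⬛🟫❓
❓⬜🟫🟦⬛🟩❓
❓❓❓❓❓❓❓

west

❓❓🟩🟫🟫⬜⬜
❓🟦🟦🟦🟫🟦⬛
❓🟫🟦🟦🟫🟩⬜
❓⬜⬛🔴🟩⬜⬛
❓🟫🟩🟩🟦⬛🟫
❓🟩⬜🟫🟦⬛🟩
❓❓❓❓❓❓❓

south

❓🟦🟦🟦🟫🟦⬛
❓🟫🟦🟦🟫🟩⬜
❓⬜⬛🟩🟩⬜⬛
❓🟫🟩🔴🟦⬛🟫
❓🟩⬜🟫🟦⬛🟩
❓🟩⬛🟫🟦⬜❓
❓❓❓❓❓❓❓

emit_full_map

❓❓❓❓❓🟩🟫🟩⬛
❓❓❓❓🟩🟦🟦🟩🟩
❓❓❓🟩⬜🟩⬛🟩⬜
❓❓❓⬜🟩🟦⬜🟩⬜
❓❓❓🟦⬜⬜🟩🟦🟫
❓❓🟩🟩⬛⬜🟫🟩🟫
❓❓🟫🟫⬜🟩🟦🟩🟫
❓⬛🟩🟩🟩🟩🟩🟦🟫
❓⬛⬛⬛⬜🟦⬛⬜❓
❓🟩🟫🟫⬜⬜🟩🟦❓
🟦🟦🟦🟫🟦⬛🟦❓❓
🟫🟦🟦🟫🟩⬜🟩❓❓
⬜⬛🟩🟩⬜⬛❓❓❓
🟫🟩🔴🟦⬛🟫❓❓❓
🟩⬜🟫🟦⬛🟩❓❓❓
🟩⬛🟫🟦⬜❓❓❓❓

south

❓🟫🟦🟦🟫🟩⬜
❓⬜⬛🟩🟩⬜⬛
❓🟫🟩🟩🟦⬛🟫
❓🟩⬜🔴🟦⬛🟩
❓🟩⬛🟫🟦⬜❓
❓🟩🟫⬜🟦🟩❓
❓❓❓❓❓❓❓

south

❓⬜⬛🟩🟩⬜⬛
❓🟫🟩🟩🟦⬛🟫
❓🟩⬜🟫🟦⬛🟩
❓🟩⬛🔴🟦⬜❓
❓🟩🟫⬜🟦🟩❓
❓🟩🟫🟩⬜🟩❓
❓❓❓❓❓❓❓

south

❓🟫🟩🟩🟦⬛🟫
❓🟩⬜🟫🟦⬛🟩
❓🟩⬛🟫🟦⬜❓
❓🟩🟫🔴🟦🟩❓
❓🟩🟫🟩⬜🟩❓
❓🟦⬜🟩🟫⬜❓
❓❓❓❓❓❓❓

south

❓🟩⬜🟫🟦⬛🟩
❓🟩⬛🟫🟦⬜❓
❓🟩🟫⬜🟦🟩❓
❓🟩🟫🔴⬜🟩❓
❓🟦⬜🟩🟫⬜❓
❓⬜🟩🟩⬛⬛❓
❓❓❓❓❓❓❓

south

❓🟩⬛🟫🟦⬜❓
❓🟩🟫⬜🟦🟩❓
❓🟩🟫🟩⬜🟩❓
❓🟦⬜🔴🟫⬜❓
❓⬜🟩🟩⬛⬛❓
❓🟩🟫🟩⬜🟩❓
❓❓❓❓❓❓❓

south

❓🟩🟫⬜🟦🟩❓
❓🟩🟫🟩⬜🟩❓
❓🟦⬜🟩🟫⬜❓
❓⬜🟩🔴⬛⬛❓
❓🟩🟫🟩⬜🟩❓
❓🟩🟩🟦🟩⬛❓
❓❓❓❓❓❓❓

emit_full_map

❓❓❓❓❓🟩🟫🟩⬛
❓❓❓❓🟩🟦🟦🟩🟩
❓❓❓🟩⬜🟩⬛🟩⬜
❓❓❓⬜🟩🟦⬜🟩⬜
❓❓❓🟦⬜⬜🟩🟦🟫
❓❓🟩🟩⬛⬜🟫🟩🟫
❓❓🟫🟫⬜🟩🟦🟩🟫
❓⬛🟩🟩🟩🟩🟩🟦🟫
❓⬛⬛⬛⬜🟦⬛⬜❓
❓🟩🟫🟫⬜⬜🟩🟦❓
🟦🟦🟦🟫🟦⬛🟦❓❓
🟫🟦🟦🟫🟩⬜🟩❓❓
⬜⬛🟩🟩⬜⬛❓❓❓
🟫🟩🟩🟦⬛🟫❓❓❓
🟩⬜🟫🟦⬛🟩❓❓❓
🟩⬛🟫🟦⬜❓❓❓❓
🟩🟫⬜🟦🟩❓❓❓❓
🟩🟫🟩⬜🟩❓❓❓❓
🟦⬜🟩🟫⬜❓❓❓❓
⬜🟩🔴⬛⬛❓❓❓❓
🟩🟫🟩⬜🟩❓❓❓❓
🟩🟩🟦🟩⬛❓❓❓❓

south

❓🟩🟫🟩⬜🟩❓
❓🟦⬜🟩🟫⬜❓
❓⬜🟩🟩⬛⬛❓
❓🟩🟫🔴⬜🟩❓
❓🟩🟩🟦🟩⬛❓
❓🟩🟫🟦🟫🟩❓
❓❓❓❓❓❓❓

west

❓❓🟩🟫🟩⬜🟩
❓🟦🟦⬜🟩🟫⬜
❓🟦⬜🟩🟩⬛⬛
❓🟦🟩🔴🟩⬜🟩
❓⬜🟩🟩🟦🟩⬛
❓🟫🟩🟫🟦🟫🟩
❓❓❓❓❓❓❓

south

❓🟦🟦⬜🟩🟫⬜
❓🟦⬜🟩🟩⬛⬛
❓🟦🟩🟫🟩⬜🟩
❓⬜🟩🔴🟦🟩⬛
❓🟫🟩🟫🟦🟫🟩
❓🟦⬜⬛⬜🟫❓
❓❓❓❓❓❓❓

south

❓🟦⬜🟩🟩⬛⬛
❓🟦🟩🟫🟩⬜🟩
❓⬜🟩🟩🟦🟩⬛
❓🟫🟩🔴🟦🟫🟩
❓🟦⬜⬛⬜🟫❓
❓🟦⬜⬛⬜🟫❓
❓❓❓❓❓❓❓

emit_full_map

❓❓❓❓❓❓🟩🟫🟩⬛
❓❓❓❓❓🟩🟦🟦🟩🟩
❓❓❓❓🟩⬜🟩⬛🟩⬜
❓❓❓❓⬜🟩🟦⬜🟩⬜
❓❓❓❓🟦⬜⬜🟩🟦🟫
❓❓❓🟩🟩⬛⬜🟫🟩🟫
❓❓❓🟫🟫⬜🟩🟦🟩🟫
❓❓⬛🟩🟩🟩🟩🟩🟦🟫
❓❓⬛⬛⬛⬜🟦⬛⬜❓
❓❓🟩🟫🟫⬜⬜🟩🟦❓
❓🟦🟦🟦🟫🟦⬛🟦❓❓
❓🟫🟦🟦🟫🟩⬜🟩❓❓
❓⬜⬛🟩🟩⬜⬛❓❓❓
❓🟫🟩🟩🟦⬛🟫❓❓❓
❓🟩⬜🟫🟦⬛🟩❓❓❓
❓🟩⬛🟫🟦⬜❓❓❓❓
❓🟩🟫⬜🟦🟩❓❓❓❓
❓🟩🟫🟩⬜🟩❓❓❓❓
🟦🟦⬜🟩🟫⬜❓❓❓❓
🟦⬜🟩🟩⬛⬛❓❓❓❓
🟦🟩🟫🟩⬜🟩❓❓❓❓
⬜🟩🟩🟦🟩⬛❓❓❓❓
🟫🟩🔴🟦🟫🟩❓❓❓❓
🟦⬜⬛⬜🟫❓❓❓❓❓
🟦⬜⬛⬜🟫❓❓❓❓❓

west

❓❓🟦⬜🟩🟩⬛
❓🟫🟦🟩🟫🟩⬜
❓🟩⬜🟩🟩🟦🟩
❓🟩🟫🔴🟫🟦🟫
❓⬜🟦⬜⬛⬜🟫
❓🟦🟦⬜⬛⬜🟫
❓❓❓❓❓❓❓

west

❓❓❓🟦⬜🟩🟩
❓🟩🟫🟦🟩🟫🟩
❓⬜🟩⬜🟩🟩🟦
❓🟫🟩🔴🟩🟫🟦
❓🟫⬜🟦⬜⬛⬜
❓🟫🟦🟦⬜⬛⬜
❓❓❓❓❓❓❓

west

❓❓❓❓🟦⬜🟩
❓🟩🟩🟫🟦🟩🟫
❓🟦⬜🟩⬜🟩🟩
❓🟩🟫🔴🟫🟩🟫
❓🟩🟫⬜🟦⬜⬛
❓⬜🟫🟦🟦⬜⬛
❓❓❓❓❓❓❓

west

❓❓❓❓❓🟦⬜
❓⬜🟩🟩🟫🟦🟩
❓🟫🟦⬜🟩⬜🟩
❓🟫🟩🔴🟩🟫🟩
❓🟩🟩🟫⬜🟦⬜
❓🟫⬜🟫🟦🟦⬜
❓❓❓❓❓❓❓

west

❓❓❓❓❓❓🟦
❓🟩⬜🟩🟩🟫🟦
❓🟫🟫🟦⬜🟩⬜
❓🟩🟫🔴🟫🟩🟫
❓🟦🟩🟩🟫⬜🟦
❓🟩🟫⬜🟫🟦🟦
❓❓❓❓❓❓❓

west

❓❓❓❓❓❓❓
❓🟩🟩⬜🟩🟩🟫
❓🟩🟫🟫🟦⬜🟩
❓🟫🟩🔴🟩🟫🟩
❓🟫🟦🟩🟩🟫⬜
❓🟫🟩🟫⬜🟫🟦
❓❓❓❓❓❓❓

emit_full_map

❓❓❓❓❓❓❓❓❓❓❓❓🟩🟫🟩⬛
❓❓❓❓❓❓❓❓❓❓❓🟩🟦🟦🟩🟩
❓❓❓❓❓❓❓❓❓❓🟩⬜🟩⬛🟩⬜
❓❓❓❓❓❓❓❓❓❓⬜🟩🟦⬜🟩⬜
❓❓❓❓❓❓❓❓❓❓🟦⬜⬜🟩🟦🟫
❓❓❓❓❓❓❓❓❓🟩🟩⬛⬜🟫🟩🟫
❓❓❓❓❓❓❓❓❓🟫🟫⬜🟩🟦🟩🟫
❓❓❓❓❓❓❓❓⬛🟩🟩🟩🟩🟩🟦🟫
❓❓❓❓❓❓❓❓⬛⬛⬛⬜🟦⬛⬜❓
❓❓❓❓❓❓❓❓🟩🟫🟫⬜⬜🟩🟦❓
❓❓❓❓❓❓❓🟦🟦🟦🟫🟦⬛🟦❓❓
❓❓❓❓❓❓❓🟫🟦🟦🟫🟩⬜🟩❓❓
❓❓❓❓❓❓❓⬜⬛🟩🟩⬜⬛❓❓❓
❓❓❓❓❓❓❓🟫🟩🟩🟦⬛🟫❓❓❓
❓❓❓❓❓❓❓🟩⬜🟫🟦⬛🟩❓❓❓
❓❓❓❓❓❓❓🟩⬛🟫🟦⬜❓❓❓❓
❓❓❓❓❓❓❓🟩🟫⬜🟦🟩❓❓❓❓
❓❓❓❓❓❓❓🟩🟫🟩⬜🟩❓❓❓❓
❓❓❓❓❓❓🟦🟦⬜🟩🟫⬜❓❓❓❓
❓❓❓❓❓❓🟦⬜🟩🟩⬛⬛❓❓❓❓
🟩🟩⬜🟩🟩🟫🟦🟩🟫🟩⬜🟩❓❓❓❓
🟩🟫🟫🟦⬜🟩⬜🟩🟩🟦🟩⬛❓❓❓❓
🟫🟩🔴🟩🟫🟩🟫🟩🟫🟦🟫🟩❓❓❓❓
🟫🟦🟩🟩🟫⬜🟦⬜⬛⬜🟫❓❓❓❓❓
🟫🟩🟫⬜🟫🟦🟦⬜⬛⬜🟫❓❓❓❓❓

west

❓❓❓❓❓❓❓
❓🟩🟩🟩⬜🟩🟩
❓🟩🟩🟫🟫🟦⬜
❓⬜🟫🔴🟫🟩🟫
❓⬛🟫🟦🟩🟩🟫
❓🟫🟫🟩🟫⬜🟫
❓❓❓❓❓❓❓

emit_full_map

❓❓❓❓❓❓❓❓❓❓❓❓❓🟩🟫🟩⬛
❓❓❓❓❓❓❓❓❓❓❓❓🟩🟦🟦🟩🟩
❓❓❓❓❓❓❓❓❓❓❓🟩⬜🟩⬛🟩⬜
❓❓❓❓❓❓❓❓❓❓❓⬜🟩🟦⬜🟩⬜
❓❓❓❓❓❓❓❓❓❓❓🟦⬜⬜🟩🟦🟫
❓❓❓❓❓❓❓❓❓❓🟩🟩⬛⬜🟫🟩🟫
❓❓❓❓❓❓❓❓❓❓🟫🟫⬜🟩🟦🟩🟫
❓❓❓❓❓❓❓❓❓⬛🟩🟩🟩🟩🟩🟦🟫
❓❓❓❓❓❓❓❓❓⬛⬛⬛⬜🟦⬛⬜❓
❓❓❓❓❓❓❓❓❓🟩🟫🟫⬜⬜🟩🟦❓
❓❓❓❓❓❓❓❓🟦🟦🟦🟫🟦⬛🟦❓❓
❓❓❓❓❓❓❓❓🟫🟦🟦🟫🟩⬜🟩❓❓
❓❓❓❓❓❓❓❓⬜⬛🟩🟩⬜⬛❓❓❓
❓❓❓❓❓❓❓❓🟫🟩🟩🟦⬛🟫❓❓❓
❓❓❓❓❓❓❓❓🟩⬜🟫🟦⬛🟩❓❓❓
❓❓❓❓❓❓❓❓🟩⬛🟫🟦⬜❓❓❓❓
❓❓❓❓❓❓❓❓🟩🟫⬜🟦🟩❓❓❓❓
❓❓❓❓❓❓❓❓🟩🟫🟩⬜🟩❓❓❓❓
❓❓❓❓❓❓❓🟦🟦⬜🟩🟫⬜❓❓❓❓
❓❓❓❓❓❓❓🟦⬜🟩🟩⬛⬛❓❓❓❓
🟩🟩🟩⬜🟩🟩🟫🟦🟩🟫🟩⬜🟩❓❓❓❓
🟩🟩🟫🟫🟦⬜🟩⬜🟩🟩🟦🟩⬛❓❓❓❓
⬜🟫🔴🟫🟩🟫🟩🟫🟩🟫🟦🟫🟩❓❓❓❓
⬛🟫🟦🟩🟩🟫⬜🟦⬜⬛⬜🟫❓❓❓❓❓
🟫🟫🟩🟫⬜🟫🟦🟦⬜⬛⬜🟫❓❓❓❓❓


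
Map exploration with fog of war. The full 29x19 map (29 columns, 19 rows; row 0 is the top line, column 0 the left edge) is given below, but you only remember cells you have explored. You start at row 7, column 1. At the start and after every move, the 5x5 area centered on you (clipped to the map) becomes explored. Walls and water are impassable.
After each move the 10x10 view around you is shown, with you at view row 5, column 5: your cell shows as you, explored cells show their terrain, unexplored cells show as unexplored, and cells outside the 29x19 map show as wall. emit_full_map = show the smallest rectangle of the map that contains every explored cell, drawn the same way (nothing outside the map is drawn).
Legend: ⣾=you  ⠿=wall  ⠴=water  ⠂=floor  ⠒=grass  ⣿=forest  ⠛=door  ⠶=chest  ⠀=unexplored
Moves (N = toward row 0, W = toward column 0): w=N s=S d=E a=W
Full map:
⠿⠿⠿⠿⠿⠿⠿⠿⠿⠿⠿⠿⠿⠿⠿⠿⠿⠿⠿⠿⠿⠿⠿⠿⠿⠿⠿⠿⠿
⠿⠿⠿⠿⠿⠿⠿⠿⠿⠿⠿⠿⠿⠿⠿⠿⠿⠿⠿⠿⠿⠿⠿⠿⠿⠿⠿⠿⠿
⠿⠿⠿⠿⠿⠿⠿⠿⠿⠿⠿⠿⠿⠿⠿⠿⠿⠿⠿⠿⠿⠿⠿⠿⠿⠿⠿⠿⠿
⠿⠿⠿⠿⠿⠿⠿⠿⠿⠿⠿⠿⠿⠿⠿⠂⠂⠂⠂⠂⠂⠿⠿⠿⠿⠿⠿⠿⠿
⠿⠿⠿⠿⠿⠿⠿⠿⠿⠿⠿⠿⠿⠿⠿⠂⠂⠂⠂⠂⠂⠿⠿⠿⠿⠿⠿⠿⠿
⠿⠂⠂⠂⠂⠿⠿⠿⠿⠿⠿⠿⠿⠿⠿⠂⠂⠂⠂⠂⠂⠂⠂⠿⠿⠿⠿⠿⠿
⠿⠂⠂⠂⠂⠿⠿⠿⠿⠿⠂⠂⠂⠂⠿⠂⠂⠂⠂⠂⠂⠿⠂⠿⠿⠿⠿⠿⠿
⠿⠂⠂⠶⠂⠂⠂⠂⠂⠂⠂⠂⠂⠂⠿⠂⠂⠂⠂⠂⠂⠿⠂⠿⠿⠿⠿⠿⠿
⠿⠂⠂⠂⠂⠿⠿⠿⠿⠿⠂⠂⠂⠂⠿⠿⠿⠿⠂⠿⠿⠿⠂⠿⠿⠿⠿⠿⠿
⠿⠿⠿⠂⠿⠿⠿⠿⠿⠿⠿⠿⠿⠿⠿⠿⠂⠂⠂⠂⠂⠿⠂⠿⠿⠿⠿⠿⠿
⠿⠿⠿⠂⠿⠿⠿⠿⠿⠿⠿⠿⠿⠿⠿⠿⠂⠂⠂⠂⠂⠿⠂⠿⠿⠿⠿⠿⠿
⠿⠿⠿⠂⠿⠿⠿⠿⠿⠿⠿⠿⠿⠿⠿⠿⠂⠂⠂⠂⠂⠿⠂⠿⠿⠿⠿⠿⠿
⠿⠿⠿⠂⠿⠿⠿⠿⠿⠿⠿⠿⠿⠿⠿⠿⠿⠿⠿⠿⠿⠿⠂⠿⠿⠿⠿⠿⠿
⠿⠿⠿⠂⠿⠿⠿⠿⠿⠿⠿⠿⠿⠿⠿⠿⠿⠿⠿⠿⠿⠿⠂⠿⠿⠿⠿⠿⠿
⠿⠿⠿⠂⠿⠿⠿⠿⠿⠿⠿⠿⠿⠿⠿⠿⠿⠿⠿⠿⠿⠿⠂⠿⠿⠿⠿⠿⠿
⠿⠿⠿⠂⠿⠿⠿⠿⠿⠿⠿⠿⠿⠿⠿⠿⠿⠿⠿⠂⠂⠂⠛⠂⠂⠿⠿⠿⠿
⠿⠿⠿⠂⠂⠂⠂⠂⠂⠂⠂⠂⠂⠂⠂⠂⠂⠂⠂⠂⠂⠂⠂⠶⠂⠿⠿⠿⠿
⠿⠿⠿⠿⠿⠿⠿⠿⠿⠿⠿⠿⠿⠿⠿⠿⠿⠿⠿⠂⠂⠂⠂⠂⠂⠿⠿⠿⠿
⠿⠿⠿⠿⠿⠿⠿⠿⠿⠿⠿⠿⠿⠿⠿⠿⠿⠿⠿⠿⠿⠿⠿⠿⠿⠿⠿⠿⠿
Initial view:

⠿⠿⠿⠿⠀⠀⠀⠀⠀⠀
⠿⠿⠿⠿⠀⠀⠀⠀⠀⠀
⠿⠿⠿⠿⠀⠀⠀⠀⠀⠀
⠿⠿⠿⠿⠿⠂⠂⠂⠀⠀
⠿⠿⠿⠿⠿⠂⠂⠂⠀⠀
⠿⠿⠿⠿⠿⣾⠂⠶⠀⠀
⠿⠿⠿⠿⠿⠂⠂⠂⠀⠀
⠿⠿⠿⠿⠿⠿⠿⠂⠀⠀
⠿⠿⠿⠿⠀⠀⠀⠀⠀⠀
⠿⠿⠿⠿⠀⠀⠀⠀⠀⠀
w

⠿⠿⠿⠿⠀⠀⠀⠀⠀⠀
⠿⠿⠿⠿⠀⠀⠀⠀⠀⠀
⠿⠿⠿⠿⠀⠀⠀⠀⠀⠀
⠿⠿⠿⠿⠿⠿⠿⠿⠀⠀
⠿⠿⠿⠿⠿⠂⠂⠂⠀⠀
⠿⠿⠿⠿⠿⣾⠂⠂⠀⠀
⠿⠿⠿⠿⠿⠂⠂⠶⠀⠀
⠿⠿⠿⠿⠿⠂⠂⠂⠀⠀
⠿⠿⠿⠿⠿⠿⠿⠂⠀⠀
⠿⠿⠿⠿⠀⠀⠀⠀⠀⠀

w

⠿⠿⠿⠿⠀⠀⠀⠀⠀⠀
⠿⠿⠿⠿⠀⠀⠀⠀⠀⠀
⠿⠿⠿⠿⠀⠀⠀⠀⠀⠀
⠿⠿⠿⠿⠿⠿⠿⠿⠀⠀
⠿⠿⠿⠿⠿⠿⠿⠿⠀⠀
⠿⠿⠿⠿⠿⣾⠂⠂⠀⠀
⠿⠿⠿⠿⠿⠂⠂⠂⠀⠀
⠿⠿⠿⠿⠿⠂⠂⠶⠀⠀
⠿⠿⠿⠿⠿⠂⠂⠂⠀⠀
⠿⠿⠿⠿⠿⠿⠿⠂⠀⠀

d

⠿⠿⠿⠀⠀⠀⠀⠀⠀⠀
⠿⠿⠿⠀⠀⠀⠀⠀⠀⠀
⠿⠿⠿⠀⠀⠀⠀⠀⠀⠀
⠿⠿⠿⠿⠿⠿⠿⠿⠀⠀
⠿⠿⠿⠿⠿⠿⠿⠿⠀⠀
⠿⠿⠿⠿⠂⣾⠂⠂⠀⠀
⠿⠿⠿⠿⠂⠂⠂⠂⠀⠀
⠿⠿⠿⠿⠂⠂⠶⠂⠀⠀
⠿⠿⠿⠿⠂⠂⠂⠀⠀⠀
⠿⠿⠿⠿⠿⠿⠂⠀⠀⠀

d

⠿⠿⠀⠀⠀⠀⠀⠀⠀⠀
⠿⠿⠀⠀⠀⠀⠀⠀⠀⠀
⠿⠿⠀⠀⠀⠀⠀⠀⠀⠀
⠿⠿⠿⠿⠿⠿⠿⠿⠀⠀
⠿⠿⠿⠿⠿⠿⠿⠿⠀⠀
⠿⠿⠿⠂⠂⣾⠂⠿⠀⠀
⠿⠿⠿⠂⠂⠂⠂⠿⠀⠀
⠿⠿⠿⠂⠂⠶⠂⠂⠀⠀
⠿⠿⠿⠂⠂⠂⠀⠀⠀⠀
⠿⠿⠿⠿⠿⠂⠀⠀⠀⠀

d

⠿⠀⠀⠀⠀⠀⠀⠀⠀⠀
⠿⠀⠀⠀⠀⠀⠀⠀⠀⠀
⠿⠀⠀⠀⠀⠀⠀⠀⠀⠀
⠿⠿⠿⠿⠿⠿⠿⠿⠀⠀
⠿⠿⠿⠿⠿⠿⠿⠿⠀⠀
⠿⠿⠂⠂⠂⣾⠿⠿⠀⠀
⠿⠿⠂⠂⠂⠂⠿⠿⠀⠀
⠿⠿⠂⠂⠶⠂⠂⠂⠀⠀
⠿⠿⠂⠂⠂⠀⠀⠀⠀⠀
⠿⠿⠿⠿⠂⠀⠀⠀⠀⠀

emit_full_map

⠿⠿⠿⠿⠿⠿⠿
⠿⠿⠿⠿⠿⠿⠿
⠿⠂⠂⠂⣾⠿⠿
⠿⠂⠂⠂⠂⠿⠿
⠿⠂⠂⠶⠂⠂⠂
⠿⠂⠂⠂⠀⠀⠀
⠿⠿⠿⠂⠀⠀⠀

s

⠿⠀⠀⠀⠀⠀⠀⠀⠀⠀
⠿⠀⠀⠀⠀⠀⠀⠀⠀⠀
⠿⠿⠿⠿⠿⠿⠿⠿⠀⠀
⠿⠿⠿⠿⠿⠿⠿⠿⠀⠀
⠿⠿⠂⠂⠂⠂⠿⠿⠀⠀
⠿⠿⠂⠂⠂⣾⠿⠿⠀⠀
⠿⠿⠂⠂⠶⠂⠂⠂⠀⠀
⠿⠿⠂⠂⠂⠂⠿⠿⠀⠀
⠿⠿⠿⠿⠂⠀⠀⠀⠀⠀
⠿⠀⠀⠀⠀⠀⠀⠀⠀⠀

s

⠿⠀⠀⠀⠀⠀⠀⠀⠀⠀
⠿⠿⠿⠿⠿⠿⠿⠿⠀⠀
⠿⠿⠿⠿⠿⠿⠿⠿⠀⠀
⠿⠿⠂⠂⠂⠂⠿⠿⠀⠀
⠿⠿⠂⠂⠂⠂⠿⠿⠀⠀
⠿⠿⠂⠂⠶⣾⠂⠂⠀⠀
⠿⠿⠂⠂⠂⠂⠿⠿⠀⠀
⠿⠿⠿⠿⠂⠿⠿⠿⠀⠀
⠿⠀⠀⠀⠀⠀⠀⠀⠀⠀
⠿⠀⠀⠀⠀⠀⠀⠀⠀⠀

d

⠀⠀⠀⠀⠀⠀⠀⠀⠀⠀
⠿⠿⠿⠿⠿⠿⠿⠀⠀⠀
⠿⠿⠿⠿⠿⠿⠿⠀⠀⠀
⠿⠂⠂⠂⠂⠿⠿⠿⠀⠀
⠿⠂⠂⠂⠂⠿⠿⠿⠀⠀
⠿⠂⠂⠶⠂⣾⠂⠂⠀⠀
⠿⠂⠂⠂⠂⠿⠿⠿⠀⠀
⠿⠿⠿⠂⠿⠿⠿⠿⠀⠀
⠀⠀⠀⠀⠀⠀⠀⠀⠀⠀
⠀⠀⠀⠀⠀⠀⠀⠀⠀⠀

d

⠀⠀⠀⠀⠀⠀⠀⠀⠀⠀
⠿⠿⠿⠿⠿⠿⠀⠀⠀⠀
⠿⠿⠿⠿⠿⠿⠀⠀⠀⠀
⠂⠂⠂⠂⠿⠿⠿⠿⠀⠀
⠂⠂⠂⠂⠿⠿⠿⠿⠀⠀
⠂⠂⠶⠂⠂⣾⠂⠂⠀⠀
⠂⠂⠂⠂⠿⠿⠿⠿⠀⠀
⠿⠿⠂⠿⠿⠿⠿⠿⠀⠀
⠀⠀⠀⠀⠀⠀⠀⠀⠀⠀
⠀⠀⠀⠀⠀⠀⠀⠀⠀⠀

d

⠀⠀⠀⠀⠀⠀⠀⠀⠀⠀
⠿⠿⠿⠿⠿⠀⠀⠀⠀⠀
⠿⠿⠿⠿⠿⠀⠀⠀⠀⠀
⠂⠂⠂⠿⠿⠿⠿⠿⠀⠀
⠂⠂⠂⠿⠿⠿⠿⠿⠀⠀
⠂⠶⠂⠂⠂⣾⠂⠂⠀⠀
⠂⠂⠂⠿⠿⠿⠿⠿⠀⠀
⠿⠂⠿⠿⠿⠿⠿⠿⠀⠀
⠀⠀⠀⠀⠀⠀⠀⠀⠀⠀
⠀⠀⠀⠀⠀⠀⠀⠀⠀⠀

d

⠀⠀⠀⠀⠀⠀⠀⠀⠀⠀
⠿⠿⠿⠿⠀⠀⠀⠀⠀⠀
⠿⠿⠿⠿⠀⠀⠀⠀⠀⠀
⠂⠂⠿⠿⠿⠿⠿⠿⠀⠀
⠂⠂⠿⠿⠿⠿⠿⠂⠀⠀
⠶⠂⠂⠂⠂⣾⠂⠂⠀⠀
⠂⠂⠿⠿⠿⠿⠿⠂⠀⠀
⠂⠿⠿⠿⠿⠿⠿⠿⠀⠀
⠀⠀⠀⠀⠀⠀⠀⠀⠀⠀
⠀⠀⠀⠀⠀⠀⠀⠀⠀⠀

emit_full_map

⠿⠿⠿⠿⠿⠿⠿⠀⠀⠀⠀
⠿⠿⠿⠿⠿⠿⠿⠀⠀⠀⠀
⠿⠂⠂⠂⠂⠿⠿⠿⠿⠿⠿
⠿⠂⠂⠂⠂⠿⠿⠿⠿⠿⠂
⠿⠂⠂⠶⠂⠂⠂⠂⣾⠂⠂
⠿⠂⠂⠂⠂⠿⠿⠿⠿⠿⠂
⠿⠿⠿⠂⠿⠿⠿⠿⠿⠿⠿

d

⠀⠀⠀⠀⠀⠀⠀⠀⠀⠀
⠿⠿⠿⠀⠀⠀⠀⠀⠀⠀
⠿⠿⠿⠀⠀⠀⠀⠀⠀⠀
⠂⠿⠿⠿⠿⠿⠿⠿⠀⠀
⠂⠿⠿⠿⠿⠿⠂⠂⠀⠀
⠂⠂⠂⠂⠂⣾⠂⠂⠀⠀
⠂⠿⠿⠿⠿⠿⠂⠂⠀⠀
⠿⠿⠿⠿⠿⠿⠿⠿⠀⠀
⠀⠀⠀⠀⠀⠀⠀⠀⠀⠀
⠀⠀⠀⠀⠀⠀⠀⠀⠀⠀

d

⠀⠀⠀⠀⠀⠀⠀⠀⠀⠀
⠿⠿⠀⠀⠀⠀⠀⠀⠀⠀
⠿⠿⠀⠀⠀⠀⠀⠀⠀⠀
⠿⠿⠿⠿⠿⠿⠿⠿⠀⠀
⠿⠿⠿⠿⠿⠂⠂⠂⠀⠀
⠂⠂⠂⠂⠂⣾⠂⠂⠀⠀
⠿⠿⠿⠿⠿⠂⠂⠂⠀⠀
⠿⠿⠿⠿⠿⠿⠿⠿⠀⠀
⠀⠀⠀⠀⠀⠀⠀⠀⠀⠀
⠀⠀⠀⠀⠀⠀⠀⠀⠀⠀

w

⠀⠀⠀⠀⠀⠀⠀⠀⠀⠀
⠀⠀⠀⠀⠀⠀⠀⠀⠀⠀
⠿⠿⠀⠀⠀⠀⠀⠀⠀⠀
⠿⠿⠀⠿⠿⠿⠿⠿⠀⠀
⠿⠿⠿⠿⠿⠿⠿⠿⠀⠀
⠿⠿⠿⠿⠿⣾⠂⠂⠀⠀
⠂⠂⠂⠂⠂⠂⠂⠂⠀⠀
⠿⠿⠿⠿⠿⠂⠂⠂⠀⠀
⠿⠿⠿⠿⠿⠿⠿⠿⠀⠀
⠀⠀⠀⠀⠀⠀⠀⠀⠀⠀

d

⠀⠀⠀⠀⠀⠀⠀⠀⠀⠀
⠀⠀⠀⠀⠀⠀⠀⠀⠀⠀
⠿⠀⠀⠀⠀⠀⠀⠀⠀⠀
⠿⠀⠿⠿⠿⠿⠿⠿⠀⠀
⠿⠿⠿⠿⠿⠿⠿⠿⠀⠀
⠿⠿⠿⠿⠂⣾⠂⠂⠀⠀
⠂⠂⠂⠂⠂⠂⠂⠂⠀⠀
⠿⠿⠿⠿⠂⠂⠂⠂⠀⠀
⠿⠿⠿⠿⠿⠿⠿⠀⠀⠀
⠀⠀⠀⠀⠀⠀⠀⠀⠀⠀

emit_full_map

⠿⠿⠿⠿⠿⠿⠿⠀⠀⠀⠀⠀⠀⠀
⠿⠿⠿⠿⠿⠿⠿⠀⠿⠿⠿⠿⠿⠿
⠿⠂⠂⠂⠂⠿⠿⠿⠿⠿⠿⠿⠿⠿
⠿⠂⠂⠂⠂⠿⠿⠿⠿⠿⠂⣾⠂⠂
⠿⠂⠂⠶⠂⠂⠂⠂⠂⠂⠂⠂⠂⠂
⠿⠂⠂⠂⠂⠿⠿⠿⠿⠿⠂⠂⠂⠂
⠿⠿⠿⠂⠿⠿⠿⠿⠿⠿⠿⠿⠿⠀

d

⠀⠀⠀⠀⠀⠀⠀⠀⠀⠀
⠀⠀⠀⠀⠀⠀⠀⠀⠀⠀
⠀⠀⠀⠀⠀⠀⠀⠀⠀⠀
⠀⠿⠿⠿⠿⠿⠿⠿⠀⠀
⠿⠿⠿⠿⠿⠿⠿⠿⠀⠀
⠿⠿⠿⠂⠂⣾⠂⠿⠀⠀
⠂⠂⠂⠂⠂⠂⠂⠿⠀⠀
⠿⠿⠿⠂⠂⠂⠂⠿⠀⠀
⠿⠿⠿⠿⠿⠿⠀⠀⠀⠀
⠀⠀⠀⠀⠀⠀⠀⠀⠀⠀

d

⠀⠀⠀⠀⠀⠀⠀⠀⠀⠀
⠀⠀⠀⠀⠀⠀⠀⠀⠀⠀
⠀⠀⠀⠀⠀⠀⠀⠀⠀⠀
⠿⠿⠿⠿⠿⠿⠿⠂⠀⠀
⠿⠿⠿⠿⠿⠿⠿⠂⠀⠀
⠿⠿⠂⠂⠂⣾⠿⠂⠀⠀
⠂⠂⠂⠂⠂⠂⠿⠂⠀⠀
⠿⠿⠂⠂⠂⠂⠿⠿⠀⠀
⠿⠿⠿⠿⠿⠀⠀⠀⠀⠀
⠀⠀⠀⠀⠀⠀⠀⠀⠀⠀

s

⠀⠀⠀⠀⠀⠀⠀⠀⠀⠀
⠀⠀⠀⠀⠀⠀⠀⠀⠀⠀
⠿⠿⠿⠿⠿⠿⠿⠂⠀⠀
⠿⠿⠿⠿⠿⠿⠿⠂⠀⠀
⠿⠿⠂⠂⠂⠂⠿⠂⠀⠀
⠂⠂⠂⠂⠂⣾⠿⠂⠀⠀
⠿⠿⠂⠂⠂⠂⠿⠿⠀⠀
⠿⠿⠿⠿⠿⠿⠿⠿⠀⠀
⠀⠀⠀⠀⠀⠀⠀⠀⠀⠀
⠀⠀⠀⠀⠀⠀⠀⠀⠀⠀

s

⠀⠀⠀⠀⠀⠀⠀⠀⠀⠀
⠿⠿⠿⠿⠿⠿⠿⠂⠀⠀
⠿⠿⠿⠿⠿⠿⠿⠂⠀⠀
⠿⠿⠂⠂⠂⠂⠿⠂⠀⠀
⠂⠂⠂⠂⠂⠂⠿⠂⠀⠀
⠿⠿⠂⠂⠂⣾⠿⠿⠀⠀
⠿⠿⠿⠿⠿⠿⠿⠿⠀⠀
⠀⠀⠀⠿⠿⠿⠿⠿⠀⠀
⠀⠀⠀⠀⠀⠀⠀⠀⠀⠀
⠀⠀⠀⠀⠀⠀⠀⠀⠀⠀

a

⠀⠀⠀⠀⠀⠀⠀⠀⠀⠀
⠀⠿⠿⠿⠿⠿⠿⠿⠂⠀
⠿⠿⠿⠿⠿⠿⠿⠿⠂⠀
⠿⠿⠿⠂⠂⠂⠂⠿⠂⠀
⠂⠂⠂⠂⠂⠂⠂⠿⠂⠀
⠿⠿⠿⠂⠂⣾⠂⠿⠿⠀
⠿⠿⠿⠿⠿⠿⠿⠿⠿⠀
⠀⠀⠀⠿⠿⠿⠿⠿⠿⠀
⠀⠀⠀⠀⠀⠀⠀⠀⠀⠀
⠀⠀⠀⠀⠀⠀⠀⠀⠀⠀

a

⠿⠀⠀⠀⠀⠀⠀⠀⠀⠀
⠿⠀⠿⠿⠿⠿⠿⠿⠿⠂
⠿⠿⠿⠿⠿⠿⠿⠿⠿⠂
⠿⠿⠿⠿⠂⠂⠂⠂⠿⠂
⠂⠂⠂⠂⠂⠂⠂⠂⠿⠂
⠿⠿⠿⠿⠂⣾⠂⠂⠿⠿
⠿⠿⠿⠿⠿⠿⠿⠿⠿⠿
⠀⠀⠀⠿⠿⠿⠿⠿⠿⠿
⠀⠀⠀⠀⠀⠀⠀⠀⠀⠀
⠀⠀⠀⠀⠀⠀⠀⠀⠀⠀

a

⠿⠿⠀⠀⠀⠀⠀⠀⠀⠀
⠿⠿⠀⠿⠿⠿⠿⠿⠿⠿
⠿⠿⠿⠿⠿⠿⠿⠿⠿⠿
⠿⠿⠿⠿⠿⠂⠂⠂⠂⠿
⠂⠂⠂⠂⠂⠂⠂⠂⠂⠿
⠿⠿⠿⠿⠿⣾⠂⠂⠂⠿
⠿⠿⠿⠿⠿⠿⠿⠿⠿⠿
⠀⠀⠀⠿⠿⠿⠿⠿⠿⠿
⠀⠀⠀⠀⠀⠀⠀⠀⠀⠀
⠀⠀⠀⠀⠀⠀⠀⠀⠀⠀

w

⠀⠀⠀⠀⠀⠀⠀⠀⠀⠀
⠿⠿⠀⠀⠀⠀⠀⠀⠀⠀
⠿⠿⠀⠿⠿⠿⠿⠿⠿⠿
⠿⠿⠿⠿⠿⠿⠿⠿⠿⠿
⠿⠿⠿⠿⠿⠂⠂⠂⠂⠿
⠂⠂⠂⠂⠂⣾⠂⠂⠂⠿
⠿⠿⠿⠿⠿⠂⠂⠂⠂⠿
⠿⠿⠿⠿⠿⠿⠿⠿⠿⠿
⠀⠀⠀⠿⠿⠿⠿⠿⠿⠿
⠀⠀⠀⠀⠀⠀⠀⠀⠀⠀

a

⠀⠀⠀⠀⠀⠀⠀⠀⠀⠀
⠿⠿⠿⠀⠀⠀⠀⠀⠀⠀
⠿⠿⠿⠀⠿⠿⠿⠿⠿⠿
⠂⠿⠿⠿⠿⠿⠿⠿⠿⠿
⠂⠿⠿⠿⠿⠿⠂⠂⠂⠂
⠂⠂⠂⠂⠂⣾⠂⠂⠂⠂
⠂⠿⠿⠿⠿⠿⠂⠂⠂⠂
⠿⠿⠿⠿⠿⠿⠿⠿⠿⠿
⠀⠀⠀⠀⠿⠿⠿⠿⠿⠿
⠀⠀⠀⠀⠀⠀⠀⠀⠀⠀

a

⠀⠀⠀⠀⠀⠀⠀⠀⠀⠀
⠿⠿⠿⠿⠀⠀⠀⠀⠀⠀
⠿⠿⠿⠿⠀⠿⠿⠿⠿⠿
⠂⠂⠿⠿⠿⠿⠿⠿⠿⠿
⠂⠂⠿⠿⠿⠿⠿⠂⠂⠂
⠶⠂⠂⠂⠂⣾⠂⠂⠂⠂
⠂⠂⠿⠿⠿⠿⠿⠂⠂⠂
⠂⠿⠿⠿⠿⠿⠿⠿⠿⠿
⠀⠀⠀⠀⠀⠿⠿⠿⠿⠿
⠀⠀⠀⠀⠀⠀⠀⠀⠀⠀

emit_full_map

⠿⠿⠿⠿⠿⠿⠿⠀⠀⠀⠀⠀⠀⠀⠀⠀
⠿⠿⠿⠿⠿⠿⠿⠀⠿⠿⠿⠿⠿⠿⠿⠂
⠿⠂⠂⠂⠂⠿⠿⠿⠿⠿⠿⠿⠿⠿⠿⠂
⠿⠂⠂⠂⠂⠿⠿⠿⠿⠿⠂⠂⠂⠂⠿⠂
⠿⠂⠂⠶⠂⠂⠂⠂⣾⠂⠂⠂⠂⠂⠿⠂
⠿⠂⠂⠂⠂⠿⠿⠿⠿⠿⠂⠂⠂⠂⠿⠿
⠿⠿⠿⠂⠿⠿⠿⠿⠿⠿⠿⠿⠿⠿⠿⠿
⠀⠀⠀⠀⠀⠀⠀⠀⠿⠿⠿⠿⠿⠿⠿⠿

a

⠀⠀⠀⠀⠀⠀⠀⠀⠀⠀
⠿⠿⠿⠿⠿⠀⠀⠀⠀⠀
⠿⠿⠿⠿⠿⠀⠿⠿⠿⠿
⠂⠂⠂⠿⠿⠿⠿⠿⠿⠿
⠂⠂⠂⠿⠿⠿⠿⠿⠂⠂
⠂⠶⠂⠂⠂⣾⠂⠂⠂⠂
⠂⠂⠂⠿⠿⠿⠿⠿⠂⠂
⠿⠂⠿⠿⠿⠿⠿⠿⠿⠿
⠀⠀⠀⠀⠀⠀⠿⠿⠿⠿
⠀⠀⠀⠀⠀⠀⠀⠀⠀⠀

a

⠀⠀⠀⠀⠀⠀⠀⠀⠀⠀
⠿⠿⠿⠿⠿⠿⠀⠀⠀⠀
⠿⠿⠿⠿⠿⠿⠀⠿⠿⠿
⠂⠂⠂⠂⠿⠿⠿⠿⠿⠿
⠂⠂⠂⠂⠿⠿⠿⠿⠿⠂
⠂⠂⠶⠂⠂⣾⠂⠂⠂⠂
⠂⠂⠂⠂⠿⠿⠿⠿⠿⠂
⠿⠿⠂⠿⠿⠿⠿⠿⠿⠿
⠀⠀⠀⠀⠀⠀⠀⠿⠿⠿
⠀⠀⠀⠀⠀⠀⠀⠀⠀⠀

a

⠀⠀⠀⠀⠀⠀⠀⠀⠀⠀
⠿⠿⠿⠿⠿⠿⠿⠀⠀⠀
⠿⠿⠿⠿⠿⠿⠿⠀⠿⠿
⠿⠂⠂⠂⠂⠿⠿⠿⠿⠿
⠿⠂⠂⠂⠂⠿⠿⠿⠿⠿
⠿⠂⠂⠶⠂⣾⠂⠂⠂⠂
⠿⠂⠂⠂⠂⠿⠿⠿⠿⠿
⠿⠿⠿⠂⠿⠿⠿⠿⠿⠿
⠀⠀⠀⠀⠀⠀⠀⠀⠿⠿
⠀⠀⠀⠀⠀⠀⠀⠀⠀⠀

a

⠿⠀⠀⠀⠀⠀⠀⠀⠀⠀
⠿⠿⠿⠿⠿⠿⠿⠿⠀⠀
⠿⠿⠿⠿⠿⠿⠿⠿⠀⠿
⠿⠿⠂⠂⠂⠂⠿⠿⠿⠿
⠿⠿⠂⠂⠂⠂⠿⠿⠿⠿
⠿⠿⠂⠂⠶⣾⠂⠂⠂⠂
⠿⠿⠂⠂⠂⠂⠿⠿⠿⠿
⠿⠿⠿⠿⠂⠿⠿⠿⠿⠿
⠿⠀⠀⠀⠀⠀⠀⠀⠀⠿
⠿⠀⠀⠀⠀⠀⠀⠀⠀⠀

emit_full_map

⠿⠿⠿⠿⠿⠿⠿⠀⠀⠀⠀⠀⠀⠀⠀⠀
⠿⠿⠿⠿⠿⠿⠿⠀⠿⠿⠿⠿⠿⠿⠿⠂
⠿⠂⠂⠂⠂⠿⠿⠿⠿⠿⠿⠿⠿⠿⠿⠂
⠿⠂⠂⠂⠂⠿⠿⠿⠿⠿⠂⠂⠂⠂⠿⠂
⠿⠂⠂⠶⣾⠂⠂⠂⠂⠂⠂⠂⠂⠂⠿⠂
⠿⠂⠂⠂⠂⠿⠿⠿⠿⠿⠂⠂⠂⠂⠿⠿
⠿⠿⠿⠂⠿⠿⠿⠿⠿⠿⠿⠿⠿⠿⠿⠿
⠀⠀⠀⠀⠀⠀⠀⠀⠿⠿⠿⠿⠿⠿⠿⠿

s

⠿⠿⠿⠿⠿⠿⠿⠿⠀⠀
⠿⠿⠿⠿⠿⠿⠿⠿⠀⠿
⠿⠿⠂⠂⠂⠂⠿⠿⠿⠿
⠿⠿⠂⠂⠂⠂⠿⠿⠿⠿
⠿⠿⠂⠂⠶⠂⠂⠂⠂⠂
⠿⠿⠂⠂⠂⣾⠿⠿⠿⠿
⠿⠿⠿⠿⠂⠿⠿⠿⠿⠿
⠿⠀⠀⠿⠂⠿⠿⠿⠀⠿
⠿⠀⠀⠀⠀⠀⠀⠀⠀⠀
⠿⠀⠀⠀⠀⠀⠀⠀⠀⠀

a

⠿⠿⠿⠿⠿⠿⠿⠿⠿⠀
⠿⠿⠿⠿⠿⠿⠿⠿⠿⠀
⠿⠿⠿⠂⠂⠂⠂⠿⠿⠿
⠿⠿⠿⠂⠂⠂⠂⠿⠿⠿
⠿⠿⠿⠂⠂⠶⠂⠂⠂⠂
⠿⠿⠿⠂⠂⣾⠂⠿⠿⠿
⠿⠿⠿⠿⠿⠂⠿⠿⠿⠿
⠿⠿⠀⠿⠿⠂⠿⠿⠿⠀
⠿⠿⠀⠀⠀⠀⠀⠀⠀⠀
⠿⠿⠀⠀⠀⠀⠀⠀⠀⠀

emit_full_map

⠿⠿⠿⠿⠿⠿⠿⠀⠀⠀⠀⠀⠀⠀⠀⠀
⠿⠿⠿⠿⠿⠿⠿⠀⠿⠿⠿⠿⠿⠿⠿⠂
⠿⠂⠂⠂⠂⠿⠿⠿⠿⠿⠿⠿⠿⠿⠿⠂
⠿⠂⠂⠂⠂⠿⠿⠿⠿⠿⠂⠂⠂⠂⠿⠂
⠿⠂⠂⠶⠂⠂⠂⠂⠂⠂⠂⠂⠂⠂⠿⠂
⠿⠂⠂⣾⠂⠿⠿⠿⠿⠿⠂⠂⠂⠂⠿⠿
⠿⠿⠿⠂⠿⠿⠿⠿⠿⠿⠿⠿⠿⠿⠿⠿
⠀⠿⠿⠂⠿⠿⠿⠀⠿⠿⠿⠿⠿⠿⠿⠿


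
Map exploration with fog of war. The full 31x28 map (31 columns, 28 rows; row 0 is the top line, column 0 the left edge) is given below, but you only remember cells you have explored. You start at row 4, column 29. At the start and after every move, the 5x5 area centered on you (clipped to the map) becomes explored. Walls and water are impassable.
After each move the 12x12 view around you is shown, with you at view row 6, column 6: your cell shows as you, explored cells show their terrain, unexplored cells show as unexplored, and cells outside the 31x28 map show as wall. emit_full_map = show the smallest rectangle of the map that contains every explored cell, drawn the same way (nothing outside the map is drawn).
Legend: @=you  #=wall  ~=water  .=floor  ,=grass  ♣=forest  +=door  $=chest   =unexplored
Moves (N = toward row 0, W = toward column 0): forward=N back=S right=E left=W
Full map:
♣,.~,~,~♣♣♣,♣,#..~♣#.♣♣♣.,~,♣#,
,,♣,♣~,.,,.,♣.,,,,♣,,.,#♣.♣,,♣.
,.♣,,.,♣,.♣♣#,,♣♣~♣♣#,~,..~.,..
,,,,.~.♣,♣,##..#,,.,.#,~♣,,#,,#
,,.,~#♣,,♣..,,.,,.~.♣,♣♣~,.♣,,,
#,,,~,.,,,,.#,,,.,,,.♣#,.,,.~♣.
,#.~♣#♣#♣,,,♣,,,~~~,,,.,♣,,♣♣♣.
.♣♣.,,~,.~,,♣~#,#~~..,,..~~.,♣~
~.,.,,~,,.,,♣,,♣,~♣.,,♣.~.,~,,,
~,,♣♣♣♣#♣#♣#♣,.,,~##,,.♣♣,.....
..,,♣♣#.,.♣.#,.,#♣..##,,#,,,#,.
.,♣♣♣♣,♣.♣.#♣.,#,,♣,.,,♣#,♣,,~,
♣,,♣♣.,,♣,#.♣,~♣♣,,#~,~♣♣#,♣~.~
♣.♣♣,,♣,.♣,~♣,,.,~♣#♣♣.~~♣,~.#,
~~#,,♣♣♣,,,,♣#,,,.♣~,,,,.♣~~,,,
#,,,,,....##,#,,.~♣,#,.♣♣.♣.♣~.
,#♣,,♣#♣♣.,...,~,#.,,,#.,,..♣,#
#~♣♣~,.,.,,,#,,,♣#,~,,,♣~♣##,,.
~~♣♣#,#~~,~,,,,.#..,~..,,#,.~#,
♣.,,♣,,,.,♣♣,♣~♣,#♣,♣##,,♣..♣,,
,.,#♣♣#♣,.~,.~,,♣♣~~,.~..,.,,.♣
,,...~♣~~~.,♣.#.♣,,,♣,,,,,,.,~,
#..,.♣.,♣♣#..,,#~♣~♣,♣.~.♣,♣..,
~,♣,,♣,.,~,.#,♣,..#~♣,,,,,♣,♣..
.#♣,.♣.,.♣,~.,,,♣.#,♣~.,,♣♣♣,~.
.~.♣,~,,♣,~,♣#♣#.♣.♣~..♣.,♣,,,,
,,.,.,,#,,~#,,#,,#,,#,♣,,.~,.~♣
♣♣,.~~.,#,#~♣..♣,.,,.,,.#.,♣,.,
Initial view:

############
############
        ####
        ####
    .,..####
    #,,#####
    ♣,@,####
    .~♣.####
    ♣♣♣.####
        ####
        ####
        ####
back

############
        ####
        ####
    .,..####
    #,,#####
    ♣,,,####
    .~@.####
    ♣♣♣.####
    .,♣~####
        ####
        ####
        ####

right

############
       #####
       #####
   .,..#####
   #,,######
   ♣,,,#####
   .~♣@#####
   ♣♣♣.#####
   .,♣~#####
       #####
       #####
       #####

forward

############
############
       #####
       #####
   .,..#####
   #,,######
   ♣,,@#####
   .~♣.#####
   ♣♣♣.#####
   .,♣~#####
       #####
       #####

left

############
############
        ####
        ####
    .,..####
    #,,#####
    ♣,@,####
    .~♣.####
    ♣♣♣.####
    .,♣~####
        ####
        ####

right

############
############
       #####
       #####
   .,..#####
   #,,######
   ♣,,@#####
   .~♣.#####
   ♣♣♣.#####
   .,♣~#####
       #####
       #####

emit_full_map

.,..
#,,#
♣,,@
.~♣.
♣♣♣.
.,♣~

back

############
       #####
       #####
   .,..#####
   #,,######
   ♣,,,#####
   .~♣@#####
   ♣♣♣.#####
   .,♣~#####
       #####
       #####
       #####


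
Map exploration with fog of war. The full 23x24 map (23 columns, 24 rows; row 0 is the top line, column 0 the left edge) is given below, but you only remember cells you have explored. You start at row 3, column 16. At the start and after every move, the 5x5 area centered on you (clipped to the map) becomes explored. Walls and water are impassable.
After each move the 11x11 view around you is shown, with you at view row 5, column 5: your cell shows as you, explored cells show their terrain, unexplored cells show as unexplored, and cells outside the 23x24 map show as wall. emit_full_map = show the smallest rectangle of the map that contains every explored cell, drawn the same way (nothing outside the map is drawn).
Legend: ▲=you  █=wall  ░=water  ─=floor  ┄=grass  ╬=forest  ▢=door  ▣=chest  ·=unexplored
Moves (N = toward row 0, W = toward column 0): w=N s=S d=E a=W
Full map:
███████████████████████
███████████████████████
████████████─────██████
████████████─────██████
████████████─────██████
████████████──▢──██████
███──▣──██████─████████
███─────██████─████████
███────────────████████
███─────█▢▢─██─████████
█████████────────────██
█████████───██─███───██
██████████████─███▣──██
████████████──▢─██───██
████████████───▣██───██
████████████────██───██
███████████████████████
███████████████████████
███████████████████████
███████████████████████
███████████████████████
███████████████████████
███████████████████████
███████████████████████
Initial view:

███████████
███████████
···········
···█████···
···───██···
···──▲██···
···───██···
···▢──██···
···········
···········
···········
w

███████████
███████████
███████████
···█████···
···█████···
···──▲██···
···───██···
···───██···
···▢──██···
···········
···········

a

███████████
███████████
███████████
···██████··
···██████··
···──▲─██··
···────██··
···────██··
····▢──██··
···········
···········

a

███████████
███████████
███████████
···███████·
···███████·
···──▲──██·
···─────██·
···─────██·
·····▢──██·
···········
···········

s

███████████
███████████
···███████·
···███████·
···─────██·
···──▲──██·
···─────██·
···──▢──██·
···········
···········
···········

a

███████████
███████████
····███████
···████████
···█─────██
···█─▲───██
···█─────██
···█──▢──██
···········
···········
···········

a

███████████
███████████
·····██████
···████████
···██─────█
···██▲────█
···██─────█
···██──▢──█
···········
···········
···········

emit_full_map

··███████
█████████
██─────██
██▲────██
██─────██
██──▢──██

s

███████████
·····██████
···████████
···██─────█
···██─────█
···██▲────█
···██──▢──█
···████─···
···········
···········
···········

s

·····██████
···████████
···██─────█
···██─────█
···██─────█
···██▲─▢──█
···████─···
···████─···
···········
···········
···········

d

····███████
··█████████
··██─────██
··██─────██
··██─────██
··██─▲▢──██
··████─█···
··████─█···
···········
···········
···········

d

···███████·
·█████████·
·██─────██·
·██─────██·
·██─────██·
·██──▲──██·
·████─██···
·████─██···
···········
···········
···········

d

··███████··
█████████··
██─────██··
██─────██··
██─────██··
██──▢▲─██··
████─███···
████─███···
···········
···········
···········

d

·███████···
████████···
█─────██···
█─────██···
█─────██···
█──▢─▲██···
███─████···
███─████···
···········
···········
···········

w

███████████
·███████···
████████···
█─────██···
█─────██···
█────▲██···
█──▢──██···
███─████···
███─████···
···········
···········

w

███████████
███████████
·███████···
████████···
█─────██···
█────▲██···
█─────██···
█──▢──██···
███─████···
███─████···
···········

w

███████████
███████████
███████████
·███████···
████████···
█────▲██···
█─────██···
█─────██···
█──▢──██···
███─████···
███─████···

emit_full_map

··███████
█████████
██────▲██
██─────██
██─────██
██──▢──██
████─████
████─████

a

███████████
███████████
███████████
··███████··
█████████··
██───▲─██··
██─────██··
██─────██··
██──▢──██··
████─████··
████─████··

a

███████████
███████████
███████████
···███████·
·█████████·
·██──▲──██·
·██─────██·
·██─────██·
·██──▢──██·
·████─████·
·████─████·

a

███████████
███████████
███████████
···████████
··█████████
··██─▲───██
··██─────██
··██─────██
··██──▢──██
··████─████
··████─████

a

███████████
███████████
███████████
···████████
···████████
···██▲────█
···██─────█
···██─────█
···██──▢──█
···████─███
···████─███

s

███████████
███████████
···████████
···████████
···██─────█
···██▲────█
···██─────█
···██──▢──█
···████─███
···████─███
···········

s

███████████
···████████
···████████
···██─────█
···██─────█
···██▲────█
···██──▢──█
···████─███
···████─███
···········
···········

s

···████████
···████████
···██─────█
···██─────█
···██─────█
···██▲─▢──█
···████─███
···████─███
···········
···········
···········

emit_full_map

█████████
█████████
██─────██
██─────██
██─────██
██▲─▢──██
████─████
████─████

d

··█████████
··█████████
··██─────██
··██─────██
··██─────██
··██─▲▢──██
··████─████
··████─████
···········
···········
···········

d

·█████████·
·█████████·
·██─────██·
·██─────██·
·██─────██·
·██──▲──██·
·████─████·
·████─████·
···········
···········
···········

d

█████████··
█████████··
██─────██··
██─────██··
██─────██··
██──▢▲─██··
████─████··
████─████··
···········
···········
···········

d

████████···
████████···
█─────██···
█─────██···
█─────██···
█──▢─▲██···
███─████···
███─████···
···········
···········
···········

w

███████████
████████···
████████···
█─────██···
█─────██···
█────▲██···
█──▢──██···
███─████···
███─████···
···········
···········

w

███████████
███████████
████████···
████████···
█─────██···
█────▲██···
█─────██···
█──▢──██···
███─████···
███─████···
···········

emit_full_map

█████████
█████████
██─────██
██────▲██
██─────██
██──▢──██
████─████
████─████
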